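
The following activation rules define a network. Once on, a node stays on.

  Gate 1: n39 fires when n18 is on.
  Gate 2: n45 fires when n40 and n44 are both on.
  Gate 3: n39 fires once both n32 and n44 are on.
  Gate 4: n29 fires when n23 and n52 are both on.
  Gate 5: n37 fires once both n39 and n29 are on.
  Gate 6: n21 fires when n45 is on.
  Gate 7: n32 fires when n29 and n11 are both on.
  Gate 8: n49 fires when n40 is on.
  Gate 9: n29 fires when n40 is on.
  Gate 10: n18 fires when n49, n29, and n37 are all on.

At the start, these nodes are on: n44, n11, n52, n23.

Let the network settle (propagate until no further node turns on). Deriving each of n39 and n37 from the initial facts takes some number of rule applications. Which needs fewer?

n39

n39: n23 and n52 are on, so n29 fires (Gate 4). n29 and n11 are on, so n32 fires (Gate 7). n32 and n44 are on, so n39 fires (Gate 3). [3 rule applications]
n37: n23 and n52 are on, so n29 fires (Gate 4). Gate 7: n29 and n11 on → n32 on. Gate 3: n32 and n44 on → n39 on. n39 and n29 are on, so n37 fires (Gate 5). [4 rule applications]
n39 needs fewer.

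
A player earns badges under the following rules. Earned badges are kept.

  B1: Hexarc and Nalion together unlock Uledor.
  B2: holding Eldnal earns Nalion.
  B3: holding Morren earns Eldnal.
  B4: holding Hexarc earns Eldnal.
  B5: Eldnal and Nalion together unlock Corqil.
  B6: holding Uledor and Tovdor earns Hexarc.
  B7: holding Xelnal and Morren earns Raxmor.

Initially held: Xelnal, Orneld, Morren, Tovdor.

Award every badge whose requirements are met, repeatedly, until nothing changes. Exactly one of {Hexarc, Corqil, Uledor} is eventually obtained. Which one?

Corqil

With Morren, Eldnal is earned (B3).
With Eldnal, Nalion is earned (B2).
With Eldnal and Nalion, Corqil is earned (B5).
Hexarc would need Uledor and Tovdor (B6), but Uledor is never earned. Uledor would need Hexarc and Nalion (B1), but Hexarc is never earned.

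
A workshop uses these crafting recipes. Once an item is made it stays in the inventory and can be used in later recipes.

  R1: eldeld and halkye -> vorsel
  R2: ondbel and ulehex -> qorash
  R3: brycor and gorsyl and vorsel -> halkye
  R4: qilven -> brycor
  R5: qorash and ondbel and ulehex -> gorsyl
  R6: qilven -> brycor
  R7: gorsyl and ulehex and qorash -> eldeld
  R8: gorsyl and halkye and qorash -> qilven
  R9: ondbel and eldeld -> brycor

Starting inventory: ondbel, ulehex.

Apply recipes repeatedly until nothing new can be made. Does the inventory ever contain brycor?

Yes

Using R2, ondbel and ulehex make qorash.
Using R5, qorash, ondbel, and ulehex make gorsyl.
gorsyl and ulehex and qorash -> eldeld (R7).
ondbel and eldeld -> brycor (R9).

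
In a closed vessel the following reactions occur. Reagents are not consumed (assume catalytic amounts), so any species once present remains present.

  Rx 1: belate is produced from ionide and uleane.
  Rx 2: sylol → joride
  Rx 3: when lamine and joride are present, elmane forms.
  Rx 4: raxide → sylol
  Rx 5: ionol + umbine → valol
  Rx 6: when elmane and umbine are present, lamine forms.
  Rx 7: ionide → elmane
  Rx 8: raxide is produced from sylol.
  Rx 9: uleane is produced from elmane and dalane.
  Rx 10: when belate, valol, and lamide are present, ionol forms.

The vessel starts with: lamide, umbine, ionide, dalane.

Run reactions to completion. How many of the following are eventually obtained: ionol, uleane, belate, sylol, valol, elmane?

3

ionide present → elmane forms (Rx 7).
elmane and dalane present → uleane forms (Rx 9).
ionide and uleane present → belate forms (Rx 1).
ionol would need belate, valol, and lamide (Rx 10), but valol never forms.
uleane: reached.
belate: reached.
sylol would need raxide (Rx 4), but raxide never forms.
valol would need ionol and umbine (Rx 5), but ionol never forms.
elmane: reached.
Reached: uleane, belate, and elmane — 3 of the 6.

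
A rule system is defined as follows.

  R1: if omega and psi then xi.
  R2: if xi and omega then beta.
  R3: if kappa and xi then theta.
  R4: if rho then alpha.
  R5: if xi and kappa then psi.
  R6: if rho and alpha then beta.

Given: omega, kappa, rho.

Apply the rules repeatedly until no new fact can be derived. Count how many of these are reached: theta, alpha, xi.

rho holds, so alpha follows (R4).
theta would need kappa and xi (R3), but xi is never established.
alpha: reached.
xi would need omega and psi (R1), but psi is never established.
Reached: alpha — 1 of the 3.

1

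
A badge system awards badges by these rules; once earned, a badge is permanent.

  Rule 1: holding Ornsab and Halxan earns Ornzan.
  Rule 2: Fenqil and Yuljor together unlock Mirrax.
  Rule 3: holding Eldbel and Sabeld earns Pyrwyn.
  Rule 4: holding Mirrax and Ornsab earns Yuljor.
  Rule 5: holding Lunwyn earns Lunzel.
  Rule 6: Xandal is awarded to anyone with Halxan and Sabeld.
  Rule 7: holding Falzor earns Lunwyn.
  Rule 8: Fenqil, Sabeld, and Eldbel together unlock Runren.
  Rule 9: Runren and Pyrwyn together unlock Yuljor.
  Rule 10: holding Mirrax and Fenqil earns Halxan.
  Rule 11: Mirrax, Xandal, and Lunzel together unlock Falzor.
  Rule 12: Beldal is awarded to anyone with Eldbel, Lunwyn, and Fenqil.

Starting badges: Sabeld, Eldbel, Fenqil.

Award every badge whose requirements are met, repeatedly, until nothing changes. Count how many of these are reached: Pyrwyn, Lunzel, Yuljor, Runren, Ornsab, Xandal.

4

With Eldbel and Sabeld, Pyrwyn is earned (Rule 3).
With Fenqil, Sabeld, and Eldbel, Runren is earned (Rule 8).
With Runren and Pyrwyn, Yuljor is earned (Rule 9).
With Fenqil and Yuljor, Mirrax is earned (Rule 2).
With Mirrax and Fenqil, Halxan is earned (Rule 10).
With Halxan and Sabeld, Xandal is earned (Rule 6).
Pyrwyn: reached.
Lunzel would need Lunwyn (Rule 5), but Lunwyn is never earned.
Yuljor: reached.
Runren: reached.
No rule produces Ornsab, and it is not given.
Xandal: reached.
Reached: Pyrwyn, Yuljor, Runren, and Xandal — 4 of the 6.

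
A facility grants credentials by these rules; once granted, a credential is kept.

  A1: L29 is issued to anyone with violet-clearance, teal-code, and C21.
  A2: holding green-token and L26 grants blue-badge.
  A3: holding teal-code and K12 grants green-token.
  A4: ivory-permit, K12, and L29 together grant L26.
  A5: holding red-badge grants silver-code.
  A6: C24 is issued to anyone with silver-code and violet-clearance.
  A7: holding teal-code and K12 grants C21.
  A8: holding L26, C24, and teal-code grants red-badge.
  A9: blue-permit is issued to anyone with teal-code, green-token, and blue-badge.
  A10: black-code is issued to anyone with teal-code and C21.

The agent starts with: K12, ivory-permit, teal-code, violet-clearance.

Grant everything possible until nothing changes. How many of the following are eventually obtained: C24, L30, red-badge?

0

C24 would need silver-code and violet-clearance (A6), but silver-code is never granted.
No rule produces L30, and it is not given.
red-badge would need L26, C24, and teal-code (A8), but C24 is never granted.
None of the 3 are reached.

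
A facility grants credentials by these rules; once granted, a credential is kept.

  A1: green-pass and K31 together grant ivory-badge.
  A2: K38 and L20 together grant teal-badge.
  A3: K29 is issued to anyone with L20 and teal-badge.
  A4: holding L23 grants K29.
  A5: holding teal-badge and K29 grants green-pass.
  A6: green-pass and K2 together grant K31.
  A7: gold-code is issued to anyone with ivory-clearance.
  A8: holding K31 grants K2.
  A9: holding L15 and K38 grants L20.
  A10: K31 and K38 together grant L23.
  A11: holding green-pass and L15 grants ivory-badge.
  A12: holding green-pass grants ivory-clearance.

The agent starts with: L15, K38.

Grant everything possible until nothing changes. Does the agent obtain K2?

K2 would need K31 (A8), but K31 is never granted.

No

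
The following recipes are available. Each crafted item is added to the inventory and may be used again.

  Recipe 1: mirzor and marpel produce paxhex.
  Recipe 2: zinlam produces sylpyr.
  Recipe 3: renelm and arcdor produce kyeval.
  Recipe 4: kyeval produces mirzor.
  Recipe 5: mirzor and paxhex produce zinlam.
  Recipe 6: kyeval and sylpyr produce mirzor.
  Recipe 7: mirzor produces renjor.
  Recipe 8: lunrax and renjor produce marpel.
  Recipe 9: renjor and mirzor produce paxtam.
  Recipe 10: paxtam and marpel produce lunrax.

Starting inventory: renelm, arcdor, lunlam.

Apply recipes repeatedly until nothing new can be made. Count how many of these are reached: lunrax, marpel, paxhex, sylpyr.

lunrax would need paxtam and marpel (Recipe 10), but marpel is never obtained.
marpel would need lunrax and renjor (Recipe 8), but lunrax is never obtained.
paxhex would need mirzor and marpel (Recipe 1), but marpel is never obtained.
sylpyr would need zinlam (Recipe 2), but zinlam is never obtained.
None of the 4 are reached.

0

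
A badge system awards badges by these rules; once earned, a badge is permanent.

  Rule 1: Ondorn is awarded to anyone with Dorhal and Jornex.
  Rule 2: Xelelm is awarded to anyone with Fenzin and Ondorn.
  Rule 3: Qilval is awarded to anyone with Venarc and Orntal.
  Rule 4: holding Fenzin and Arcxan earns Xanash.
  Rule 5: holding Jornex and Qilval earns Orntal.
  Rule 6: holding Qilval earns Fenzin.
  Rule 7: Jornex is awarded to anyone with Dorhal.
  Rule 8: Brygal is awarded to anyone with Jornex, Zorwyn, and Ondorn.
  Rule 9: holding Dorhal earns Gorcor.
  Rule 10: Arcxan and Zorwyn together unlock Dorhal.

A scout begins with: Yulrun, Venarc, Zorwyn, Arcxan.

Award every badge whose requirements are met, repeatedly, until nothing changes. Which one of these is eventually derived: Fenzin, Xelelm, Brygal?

With Arcxan and Zorwyn, Dorhal is earned (Rule 10).
With Dorhal, Jornex is earned (Rule 7).
With Dorhal and Jornex, Ondorn is earned (Rule 1).
With Jornex, Zorwyn, and Ondorn, Brygal is earned (Rule 8).
Fenzin would need Qilval (Rule 6), but Qilval is never earned. Xelelm would need Fenzin and Ondorn (Rule 2), but Fenzin is never earned.

Brygal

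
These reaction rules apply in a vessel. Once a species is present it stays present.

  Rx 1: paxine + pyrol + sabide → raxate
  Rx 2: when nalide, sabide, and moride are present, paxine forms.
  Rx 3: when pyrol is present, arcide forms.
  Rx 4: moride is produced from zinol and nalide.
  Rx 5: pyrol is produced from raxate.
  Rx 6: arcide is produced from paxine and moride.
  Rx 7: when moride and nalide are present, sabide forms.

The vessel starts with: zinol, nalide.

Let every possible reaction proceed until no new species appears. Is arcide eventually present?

Yes

zinol and nalide present → moride forms (Rx 4).
moride and nalide present → sabide forms (Rx 7).
nalide, sabide, and moride present → paxine forms (Rx 2).
paxine and moride present → arcide forms (Rx 6).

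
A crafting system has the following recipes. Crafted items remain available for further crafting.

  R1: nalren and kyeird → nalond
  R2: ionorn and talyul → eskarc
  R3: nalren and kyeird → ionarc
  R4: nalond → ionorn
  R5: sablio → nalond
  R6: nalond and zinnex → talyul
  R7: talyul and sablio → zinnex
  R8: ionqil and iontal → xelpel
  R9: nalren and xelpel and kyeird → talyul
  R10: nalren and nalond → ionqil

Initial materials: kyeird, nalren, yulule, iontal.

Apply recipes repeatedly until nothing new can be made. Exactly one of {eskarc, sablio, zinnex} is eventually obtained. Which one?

eskarc

Using R1, nalren and kyeird make nalond.
nalond → ionorn (R4).
Using R10, nalren and nalond make ionqil.
Using R8, ionqil and iontal make xelpel.
Using R9, nalren, xelpel, and kyeird make talyul.
ionorn and talyul → eskarc (R2).
zinnex would need talyul and sablio (R7), but sablio is never obtained. No rule produces sablio, and it is not given.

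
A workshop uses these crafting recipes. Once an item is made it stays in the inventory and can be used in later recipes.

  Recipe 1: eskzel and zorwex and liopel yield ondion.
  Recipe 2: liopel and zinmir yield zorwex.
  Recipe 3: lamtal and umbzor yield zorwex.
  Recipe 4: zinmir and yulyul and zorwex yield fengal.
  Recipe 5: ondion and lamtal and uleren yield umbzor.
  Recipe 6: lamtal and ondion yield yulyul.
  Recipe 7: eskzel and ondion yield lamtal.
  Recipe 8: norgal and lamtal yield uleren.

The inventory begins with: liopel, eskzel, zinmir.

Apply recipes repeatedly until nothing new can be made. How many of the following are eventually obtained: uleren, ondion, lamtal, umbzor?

liopel and zinmir → zorwex (Recipe 2).
eskzel and zorwex and liopel → ondion (Recipe 1).
eskzel and ondion → lamtal (Recipe 7).
uleren would need norgal and lamtal (Recipe 8), but norgal is never obtained.
ondion: reached.
lamtal: reached.
umbzor would need ondion, lamtal, and uleren (Recipe 5), but uleren is never obtained.
Reached: ondion and lamtal — 2 of the 4.

2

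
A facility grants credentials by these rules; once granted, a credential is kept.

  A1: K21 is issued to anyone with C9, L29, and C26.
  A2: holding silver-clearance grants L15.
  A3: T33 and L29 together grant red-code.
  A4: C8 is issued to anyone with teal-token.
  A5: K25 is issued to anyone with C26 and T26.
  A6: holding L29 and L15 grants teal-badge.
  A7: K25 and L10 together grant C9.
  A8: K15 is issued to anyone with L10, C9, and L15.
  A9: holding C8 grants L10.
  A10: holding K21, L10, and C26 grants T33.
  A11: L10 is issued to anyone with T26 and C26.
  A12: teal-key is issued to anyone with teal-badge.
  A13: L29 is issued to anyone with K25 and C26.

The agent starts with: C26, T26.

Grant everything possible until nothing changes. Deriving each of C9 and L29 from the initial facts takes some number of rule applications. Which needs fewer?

L29: Holding C26 and T26 grants K25 (A5). Holding K25 and C26 grants L29 (A13). [2 rule applications]
C9: Holding C26 and T26 grants K25 (A5). Holding T26 and C26 grants L10 (A11). Holding K25 and L10 grants C9 (A7). [3 rule applications]
L29 needs fewer.

L29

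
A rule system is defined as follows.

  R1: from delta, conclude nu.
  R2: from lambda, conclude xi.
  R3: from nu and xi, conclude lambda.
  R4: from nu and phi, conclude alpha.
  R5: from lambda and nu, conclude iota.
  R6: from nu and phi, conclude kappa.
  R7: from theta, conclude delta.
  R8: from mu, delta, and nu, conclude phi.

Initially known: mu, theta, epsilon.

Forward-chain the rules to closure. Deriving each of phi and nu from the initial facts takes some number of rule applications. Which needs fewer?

nu

nu: From theta, R7 gives delta. delta holds, so nu follows (R1). [2 rule applications]
phi: theta holds, so delta follows (R7). delta holds, so nu follows (R1). From mu, delta, and nu, R8 gives phi. [3 rule applications]
nu needs fewer.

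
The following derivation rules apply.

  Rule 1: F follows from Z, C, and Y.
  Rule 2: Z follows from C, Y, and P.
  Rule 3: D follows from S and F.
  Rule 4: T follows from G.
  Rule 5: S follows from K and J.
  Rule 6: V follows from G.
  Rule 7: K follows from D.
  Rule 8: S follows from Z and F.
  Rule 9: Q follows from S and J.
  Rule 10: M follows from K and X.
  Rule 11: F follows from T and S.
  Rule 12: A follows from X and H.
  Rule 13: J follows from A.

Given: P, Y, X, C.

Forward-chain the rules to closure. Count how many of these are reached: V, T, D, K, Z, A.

3

C, Y, and P hold, so Z follows (Rule 2).
From Z, C, and Y, Rule 1 gives F.
From Z and F, Rule 8 gives S.
S and F hold, so D follows (Rule 3).
From D, Rule 7 gives K.
V would need G (Rule 6), but G is never established.
T would need G (Rule 4), but G is never established.
D: reached.
K: reached.
Z: reached.
A would need X and H (Rule 12), but H is never established.
Reached: D, K, and Z — 3 of the 6.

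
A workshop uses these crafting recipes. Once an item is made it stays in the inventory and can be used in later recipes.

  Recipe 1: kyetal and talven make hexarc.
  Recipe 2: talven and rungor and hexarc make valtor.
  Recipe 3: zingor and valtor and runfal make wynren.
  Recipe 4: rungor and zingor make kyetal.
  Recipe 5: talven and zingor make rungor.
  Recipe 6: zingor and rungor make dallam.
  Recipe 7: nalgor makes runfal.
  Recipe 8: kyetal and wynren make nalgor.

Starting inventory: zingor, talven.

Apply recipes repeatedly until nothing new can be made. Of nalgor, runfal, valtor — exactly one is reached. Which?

valtor

Using Recipe 5, talven and zingor make rungor.
Using Recipe 4, rungor and zingor make kyetal.
Using Recipe 1, kyetal and talven make hexarc.
Using Recipe 2, talven, rungor, and hexarc make valtor.
nalgor would need kyetal and wynren (Recipe 8), but wynren is never obtained. runfal would need nalgor (Recipe 7), but nalgor is never obtained.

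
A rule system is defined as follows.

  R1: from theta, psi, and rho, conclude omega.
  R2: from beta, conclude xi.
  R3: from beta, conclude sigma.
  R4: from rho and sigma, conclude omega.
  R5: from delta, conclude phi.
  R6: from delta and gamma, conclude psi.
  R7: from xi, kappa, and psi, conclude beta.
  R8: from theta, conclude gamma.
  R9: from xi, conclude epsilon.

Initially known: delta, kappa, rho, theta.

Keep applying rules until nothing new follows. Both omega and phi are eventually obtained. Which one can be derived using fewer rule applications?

phi: From delta, R5 gives phi. [1 rule application]
omega: From theta, R8 gives gamma. From delta and gamma, R6 gives psi. From theta, psi, and rho, R1 gives omega. [3 rule applications]
phi needs fewer.

phi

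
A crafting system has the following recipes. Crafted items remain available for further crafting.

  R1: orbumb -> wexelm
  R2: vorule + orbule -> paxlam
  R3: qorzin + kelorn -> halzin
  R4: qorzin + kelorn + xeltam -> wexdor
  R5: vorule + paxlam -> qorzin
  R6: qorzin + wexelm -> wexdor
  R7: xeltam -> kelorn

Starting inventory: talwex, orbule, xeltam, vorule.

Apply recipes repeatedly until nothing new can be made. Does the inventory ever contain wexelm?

No

wexelm would need orbumb (R1), but orbumb is never obtained.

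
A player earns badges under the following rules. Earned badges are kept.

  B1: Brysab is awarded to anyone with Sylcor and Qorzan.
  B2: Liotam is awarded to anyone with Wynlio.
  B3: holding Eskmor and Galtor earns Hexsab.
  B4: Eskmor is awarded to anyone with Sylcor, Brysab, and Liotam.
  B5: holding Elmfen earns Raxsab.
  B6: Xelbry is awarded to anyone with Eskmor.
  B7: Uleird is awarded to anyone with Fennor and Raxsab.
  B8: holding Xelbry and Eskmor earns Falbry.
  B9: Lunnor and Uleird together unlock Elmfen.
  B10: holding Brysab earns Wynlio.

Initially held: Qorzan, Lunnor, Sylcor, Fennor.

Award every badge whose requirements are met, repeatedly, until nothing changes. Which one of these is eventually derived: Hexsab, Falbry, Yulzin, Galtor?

Falbry

With Sylcor and Qorzan, Brysab is earned (B1).
With Brysab, Wynlio is earned (B10).
With Wynlio, Liotam is earned (B2).
With Sylcor, Brysab, and Liotam, Eskmor is earned (B4).
With Eskmor, Xelbry is earned (B6).
With Xelbry and Eskmor, Falbry is earned (B8).
Hexsab would need Eskmor and Galtor (B3), but Galtor is never earned. No rule produces Galtor, and it is not given. No rule produces Yulzin, and it is not given.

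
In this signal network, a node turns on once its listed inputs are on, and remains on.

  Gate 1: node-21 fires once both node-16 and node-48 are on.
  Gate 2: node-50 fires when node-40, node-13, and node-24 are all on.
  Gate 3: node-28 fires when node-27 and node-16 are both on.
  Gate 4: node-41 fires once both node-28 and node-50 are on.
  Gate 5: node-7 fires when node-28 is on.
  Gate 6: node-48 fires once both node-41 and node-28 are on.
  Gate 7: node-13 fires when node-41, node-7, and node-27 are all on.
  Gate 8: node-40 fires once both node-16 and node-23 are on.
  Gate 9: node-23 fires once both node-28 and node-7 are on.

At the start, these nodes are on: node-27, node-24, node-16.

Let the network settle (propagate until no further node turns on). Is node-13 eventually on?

No

node-13 would need node-41, node-7, and node-27 (Gate 7), but node-41 never turns on.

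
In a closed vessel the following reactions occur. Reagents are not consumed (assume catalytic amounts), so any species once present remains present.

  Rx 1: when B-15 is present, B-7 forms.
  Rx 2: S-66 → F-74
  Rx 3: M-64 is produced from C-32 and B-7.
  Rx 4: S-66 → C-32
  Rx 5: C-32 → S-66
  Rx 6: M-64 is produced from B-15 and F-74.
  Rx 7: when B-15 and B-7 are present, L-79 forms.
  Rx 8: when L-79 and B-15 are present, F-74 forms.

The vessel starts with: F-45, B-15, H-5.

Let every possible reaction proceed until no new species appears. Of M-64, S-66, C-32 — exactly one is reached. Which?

M-64

B-15 present → B-7 forms (Rx 1).
B-15 and B-7 present → L-79 forms (Rx 7).
L-79 and B-15 present → F-74 forms (Rx 8).
B-15 and F-74 present → M-64 forms (Rx 6).
C-32 would need S-66 (Rx 4), but S-66 never forms. S-66 would need C-32 (Rx 5), but C-32 never forms.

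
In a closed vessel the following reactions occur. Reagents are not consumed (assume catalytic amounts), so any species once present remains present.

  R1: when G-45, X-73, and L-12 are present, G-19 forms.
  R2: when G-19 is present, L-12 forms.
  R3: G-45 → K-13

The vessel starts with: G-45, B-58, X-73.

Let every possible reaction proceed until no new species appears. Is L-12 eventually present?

L-12 would need G-19 (R2), but G-19 never forms.

No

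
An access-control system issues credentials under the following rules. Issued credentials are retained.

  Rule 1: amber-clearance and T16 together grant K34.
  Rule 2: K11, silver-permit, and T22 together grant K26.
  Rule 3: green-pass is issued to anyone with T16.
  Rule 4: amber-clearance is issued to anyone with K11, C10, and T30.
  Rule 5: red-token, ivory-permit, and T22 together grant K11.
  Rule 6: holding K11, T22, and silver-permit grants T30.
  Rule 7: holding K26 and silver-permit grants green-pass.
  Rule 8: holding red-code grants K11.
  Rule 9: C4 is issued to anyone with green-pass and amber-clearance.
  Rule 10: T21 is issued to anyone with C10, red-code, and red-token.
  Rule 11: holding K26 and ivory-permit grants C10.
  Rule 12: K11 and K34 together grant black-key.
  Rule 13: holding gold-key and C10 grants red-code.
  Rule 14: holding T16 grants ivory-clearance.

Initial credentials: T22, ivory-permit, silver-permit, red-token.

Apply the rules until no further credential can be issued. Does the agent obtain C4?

Holding red-token, ivory-permit, and T22 grants K11 (Rule 5).
Holding K11, silver-permit, and T22 grants K26 (Rule 2).
Holding K11, T22, and silver-permit grants T30 (Rule 6).
Holding K26 and ivory-permit grants C10 (Rule 11).
Holding K26 and silver-permit grants green-pass (Rule 7).
Holding K11, C10, and T30 grants amber-clearance (Rule 4).
Holding green-pass and amber-clearance grants C4 (Rule 9).

Yes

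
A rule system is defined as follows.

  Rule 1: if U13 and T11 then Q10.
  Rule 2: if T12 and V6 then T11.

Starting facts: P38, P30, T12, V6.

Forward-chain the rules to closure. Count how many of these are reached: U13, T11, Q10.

1

T12 and V6 hold, so T11 follows (Rule 2).
No rule produces U13, and it is not given.
T11: reached.
Q10 would need U13 and T11 (Rule 1), but U13 is never established.
Reached: T11 — 1 of the 3.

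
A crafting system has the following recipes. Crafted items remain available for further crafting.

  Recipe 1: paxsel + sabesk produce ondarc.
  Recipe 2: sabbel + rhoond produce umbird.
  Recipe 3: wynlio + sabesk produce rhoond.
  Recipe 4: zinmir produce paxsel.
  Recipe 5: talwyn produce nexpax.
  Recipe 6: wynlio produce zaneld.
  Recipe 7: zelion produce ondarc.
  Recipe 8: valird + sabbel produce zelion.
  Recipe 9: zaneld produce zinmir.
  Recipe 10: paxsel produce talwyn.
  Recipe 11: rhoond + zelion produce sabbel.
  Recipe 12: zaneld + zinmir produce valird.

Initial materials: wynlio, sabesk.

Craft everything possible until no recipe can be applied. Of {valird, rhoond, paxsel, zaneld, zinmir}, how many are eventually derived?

wynlio + sabesk → rhoond (Recipe 3).
wynlio → zaneld (Recipe 6).
Using Recipe 9, zaneld makes zinmir.
Using Recipe 12, zaneld and zinmir make valird.
zinmir → paxsel (Recipe 4).
valird: reached.
rhoond: reached.
paxsel: reached.
zaneld: reached.
zinmir: reached.
All 5 are reached.

5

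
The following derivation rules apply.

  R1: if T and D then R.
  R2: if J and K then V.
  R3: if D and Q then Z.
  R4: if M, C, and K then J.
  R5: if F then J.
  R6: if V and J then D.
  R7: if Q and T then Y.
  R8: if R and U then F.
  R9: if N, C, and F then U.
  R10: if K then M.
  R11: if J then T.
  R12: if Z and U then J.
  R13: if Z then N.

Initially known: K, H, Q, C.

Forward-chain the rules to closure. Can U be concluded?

No

U would need N, C, and F (R9), but F is never established.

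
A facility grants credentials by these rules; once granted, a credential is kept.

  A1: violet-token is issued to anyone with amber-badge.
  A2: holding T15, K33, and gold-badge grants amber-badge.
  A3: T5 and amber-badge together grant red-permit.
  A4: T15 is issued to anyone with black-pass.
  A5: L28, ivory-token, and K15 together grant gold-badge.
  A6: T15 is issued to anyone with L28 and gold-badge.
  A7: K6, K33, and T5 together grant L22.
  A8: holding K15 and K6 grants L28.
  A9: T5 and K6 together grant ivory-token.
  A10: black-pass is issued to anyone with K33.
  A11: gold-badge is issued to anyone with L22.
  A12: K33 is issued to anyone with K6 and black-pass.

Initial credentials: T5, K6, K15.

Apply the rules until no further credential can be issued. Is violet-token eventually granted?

No

violet-token would need amber-badge (A1), but amber-badge is never granted.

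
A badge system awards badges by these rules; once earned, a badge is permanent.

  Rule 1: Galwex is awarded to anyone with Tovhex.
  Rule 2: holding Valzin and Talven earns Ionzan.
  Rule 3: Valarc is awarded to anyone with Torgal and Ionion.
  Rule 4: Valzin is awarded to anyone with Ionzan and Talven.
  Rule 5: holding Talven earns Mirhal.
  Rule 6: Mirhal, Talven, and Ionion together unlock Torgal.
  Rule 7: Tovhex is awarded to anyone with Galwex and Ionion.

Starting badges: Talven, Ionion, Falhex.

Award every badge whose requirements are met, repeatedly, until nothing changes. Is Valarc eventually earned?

Yes

With Talven, Mirhal is earned (Rule 5).
With Mirhal, Talven, and Ionion, Torgal is earned (Rule 6).
With Torgal and Ionion, Valarc is earned (Rule 3).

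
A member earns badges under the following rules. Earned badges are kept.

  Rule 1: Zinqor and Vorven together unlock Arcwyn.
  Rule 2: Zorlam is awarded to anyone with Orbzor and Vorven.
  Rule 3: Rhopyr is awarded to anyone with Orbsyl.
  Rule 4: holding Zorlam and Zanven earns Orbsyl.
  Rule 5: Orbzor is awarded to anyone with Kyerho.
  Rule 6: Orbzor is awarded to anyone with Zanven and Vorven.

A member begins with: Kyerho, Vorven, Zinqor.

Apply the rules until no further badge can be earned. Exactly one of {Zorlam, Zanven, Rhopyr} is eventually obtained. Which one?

Zorlam

With Kyerho, Orbzor is earned (Rule 5).
With Orbzor and Vorven, Zorlam is earned (Rule 2).
Rhopyr would need Orbsyl (Rule 3), but Orbsyl is never earned. No rule produces Zanven, and it is not given.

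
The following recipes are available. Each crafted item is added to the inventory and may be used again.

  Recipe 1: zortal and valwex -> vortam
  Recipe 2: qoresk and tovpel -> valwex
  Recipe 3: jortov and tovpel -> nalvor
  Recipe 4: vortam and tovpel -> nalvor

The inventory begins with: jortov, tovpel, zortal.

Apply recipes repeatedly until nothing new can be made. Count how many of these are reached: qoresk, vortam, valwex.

No rule produces qoresk, and it is not given.
vortam would need zortal and valwex (Recipe 1), but valwex is never obtained.
valwex would need qoresk and tovpel (Recipe 2), but qoresk is never obtained.
None of the 3 are reached.

0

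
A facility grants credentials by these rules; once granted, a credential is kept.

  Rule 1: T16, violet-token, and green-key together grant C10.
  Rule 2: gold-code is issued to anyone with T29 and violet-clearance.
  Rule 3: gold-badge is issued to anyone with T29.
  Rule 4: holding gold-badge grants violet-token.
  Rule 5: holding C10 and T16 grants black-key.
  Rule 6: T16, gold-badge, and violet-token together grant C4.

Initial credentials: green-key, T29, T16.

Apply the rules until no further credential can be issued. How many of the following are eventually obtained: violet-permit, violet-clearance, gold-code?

0

No rule produces violet-permit, and it is not given.
No rule produces violet-clearance, and it is not given.
gold-code would need T29 and violet-clearance (Rule 2), but violet-clearance is never granted.
None of the 3 are reached.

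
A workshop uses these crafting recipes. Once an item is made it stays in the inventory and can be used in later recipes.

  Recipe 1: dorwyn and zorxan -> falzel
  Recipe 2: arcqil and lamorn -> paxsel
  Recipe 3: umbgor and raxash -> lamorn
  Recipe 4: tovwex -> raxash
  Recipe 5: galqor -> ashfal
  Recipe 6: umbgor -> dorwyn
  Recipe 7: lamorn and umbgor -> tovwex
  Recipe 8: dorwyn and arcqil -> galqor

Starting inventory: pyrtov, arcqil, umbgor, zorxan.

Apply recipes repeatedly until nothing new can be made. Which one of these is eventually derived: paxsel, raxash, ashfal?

Using Recipe 6, umbgor makes dorwyn.
dorwyn and arcqil -> galqor (Recipe 8).
Using Recipe 5, galqor makes ashfal.
raxash would need tovwex (Recipe 4), but tovwex is never obtained. paxsel would need arcqil and lamorn (Recipe 2), but lamorn is never obtained.

ashfal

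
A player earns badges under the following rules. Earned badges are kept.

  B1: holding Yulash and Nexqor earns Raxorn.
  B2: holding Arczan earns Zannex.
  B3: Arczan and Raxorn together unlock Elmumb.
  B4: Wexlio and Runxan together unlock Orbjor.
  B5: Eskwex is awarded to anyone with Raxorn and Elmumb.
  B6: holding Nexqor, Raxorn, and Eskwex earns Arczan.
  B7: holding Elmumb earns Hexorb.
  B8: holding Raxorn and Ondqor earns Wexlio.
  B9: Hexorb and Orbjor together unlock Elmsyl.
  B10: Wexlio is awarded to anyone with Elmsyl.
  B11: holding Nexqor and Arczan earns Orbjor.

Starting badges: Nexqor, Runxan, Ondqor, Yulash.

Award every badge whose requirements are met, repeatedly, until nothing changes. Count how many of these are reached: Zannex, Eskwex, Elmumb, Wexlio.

1

With Yulash and Nexqor, Raxorn is earned (B1).
With Raxorn and Ondqor, Wexlio is earned (B8).
Zannex would need Arczan (B2), but Arczan is never earned.
Eskwex would need Raxorn and Elmumb (B5), but Elmumb is never earned.
Elmumb would need Arczan and Raxorn (B3), but Arczan is never earned.
Wexlio: reached.
Reached: Wexlio — 1 of the 4.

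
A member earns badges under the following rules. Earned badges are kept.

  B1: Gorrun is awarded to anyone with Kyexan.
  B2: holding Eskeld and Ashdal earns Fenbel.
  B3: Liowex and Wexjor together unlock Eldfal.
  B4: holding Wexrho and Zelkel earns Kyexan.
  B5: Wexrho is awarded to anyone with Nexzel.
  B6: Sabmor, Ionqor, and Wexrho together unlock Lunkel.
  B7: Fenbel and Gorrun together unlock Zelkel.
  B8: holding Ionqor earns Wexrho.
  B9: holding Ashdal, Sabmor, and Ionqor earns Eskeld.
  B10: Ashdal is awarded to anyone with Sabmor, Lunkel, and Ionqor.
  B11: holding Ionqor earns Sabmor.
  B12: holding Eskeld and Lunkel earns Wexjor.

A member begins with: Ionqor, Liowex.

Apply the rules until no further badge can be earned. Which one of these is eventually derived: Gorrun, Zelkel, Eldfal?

With Ionqor, Sabmor is earned (B11).
With Ionqor, Wexrho is earned (B8).
With Sabmor, Ionqor, and Wexrho, Lunkel is earned (B6).
With Sabmor, Lunkel, and Ionqor, Ashdal is earned (B10).
With Ashdal, Sabmor, and Ionqor, Eskeld is earned (B9).
With Eskeld and Lunkel, Wexjor is earned (B12).
With Liowex and Wexjor, Eldfal is earned (B3).
Gorrun would need Kyexan (B1), but Kyexan is never earned. Zelkel would need Fenbel and Gorrun (B7), but Gorrun is never earned.

Eldfal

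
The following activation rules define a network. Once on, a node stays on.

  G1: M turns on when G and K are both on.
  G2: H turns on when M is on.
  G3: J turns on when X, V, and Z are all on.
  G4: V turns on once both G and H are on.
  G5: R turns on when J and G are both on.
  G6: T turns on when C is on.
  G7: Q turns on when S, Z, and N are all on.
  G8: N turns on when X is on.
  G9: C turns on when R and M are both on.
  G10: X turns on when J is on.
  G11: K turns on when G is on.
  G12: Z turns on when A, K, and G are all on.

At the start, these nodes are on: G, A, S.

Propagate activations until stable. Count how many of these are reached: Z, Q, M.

2

G is on, so K turns on (G11).
G12: A, K, and G on → Z on.
G1: G and K on → M on.
Z: reached.
Q would need S, Z, and N (G7), but N never turns on.
M: reached.
Reached: Z and M — 2 of the 3.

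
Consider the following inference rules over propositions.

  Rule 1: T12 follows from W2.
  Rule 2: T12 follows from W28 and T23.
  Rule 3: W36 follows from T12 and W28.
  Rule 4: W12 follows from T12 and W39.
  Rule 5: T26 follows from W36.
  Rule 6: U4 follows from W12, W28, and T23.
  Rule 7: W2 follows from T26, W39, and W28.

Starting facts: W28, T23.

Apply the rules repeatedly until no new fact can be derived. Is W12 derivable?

W12 would need T12 and W39 (Rule 4), but W39 is never established.

No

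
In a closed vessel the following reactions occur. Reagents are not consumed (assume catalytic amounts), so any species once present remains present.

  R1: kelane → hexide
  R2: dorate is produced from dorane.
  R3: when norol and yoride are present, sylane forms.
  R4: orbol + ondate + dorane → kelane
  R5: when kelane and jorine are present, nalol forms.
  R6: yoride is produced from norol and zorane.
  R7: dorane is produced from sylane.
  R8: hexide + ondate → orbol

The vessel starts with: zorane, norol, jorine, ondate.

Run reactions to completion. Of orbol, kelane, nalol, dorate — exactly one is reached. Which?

dorate

norol and zorane present → yoride forms (R6).
norol and yoride present → sylane forms (R3).
sylane present → dorane forms (R7).
dorane present → dorate forms (R2).
kelane would need orbol, ondate, and dorane (R4), but orbol never forms. nalol would need kelane and jorine (R5), but kelane never forms. orbol would need hexide and ondate (R8), but hexide never forms.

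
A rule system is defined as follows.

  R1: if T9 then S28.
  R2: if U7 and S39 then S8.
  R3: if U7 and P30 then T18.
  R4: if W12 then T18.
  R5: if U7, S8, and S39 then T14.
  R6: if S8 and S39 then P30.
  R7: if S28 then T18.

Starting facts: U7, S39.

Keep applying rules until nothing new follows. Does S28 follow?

No

S28 would need T9 (R1), but T9 is never established.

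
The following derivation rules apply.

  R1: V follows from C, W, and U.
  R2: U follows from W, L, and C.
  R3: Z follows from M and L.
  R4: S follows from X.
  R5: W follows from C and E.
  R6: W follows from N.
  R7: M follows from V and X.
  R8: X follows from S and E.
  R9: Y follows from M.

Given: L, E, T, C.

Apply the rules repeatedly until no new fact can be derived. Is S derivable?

No

S would need X (R4), but X is never established.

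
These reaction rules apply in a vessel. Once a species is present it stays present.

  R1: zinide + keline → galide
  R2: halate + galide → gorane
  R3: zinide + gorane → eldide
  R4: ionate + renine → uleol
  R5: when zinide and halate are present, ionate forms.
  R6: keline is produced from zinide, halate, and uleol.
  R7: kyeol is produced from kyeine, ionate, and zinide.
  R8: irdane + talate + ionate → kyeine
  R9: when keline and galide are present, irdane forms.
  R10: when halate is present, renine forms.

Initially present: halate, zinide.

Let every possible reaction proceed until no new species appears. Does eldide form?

Yes

zinide and halate present → ionate forms (R5).
halate present → renine forms (R10).
ionate and renine present → uleol forms (R4).
zinide, halate, and uleol present → keline forms (R6).
zinide and keline present → galide forms (R1).
halate and galide present → gorane forms (R2).
zinide and gorane present → eldide forms (R3).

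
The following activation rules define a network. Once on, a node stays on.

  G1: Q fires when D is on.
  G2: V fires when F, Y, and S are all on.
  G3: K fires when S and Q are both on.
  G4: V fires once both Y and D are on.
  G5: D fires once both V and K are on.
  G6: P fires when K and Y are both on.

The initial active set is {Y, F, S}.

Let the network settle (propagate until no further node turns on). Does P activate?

P would need K and Y (G6), but K never turns on.

No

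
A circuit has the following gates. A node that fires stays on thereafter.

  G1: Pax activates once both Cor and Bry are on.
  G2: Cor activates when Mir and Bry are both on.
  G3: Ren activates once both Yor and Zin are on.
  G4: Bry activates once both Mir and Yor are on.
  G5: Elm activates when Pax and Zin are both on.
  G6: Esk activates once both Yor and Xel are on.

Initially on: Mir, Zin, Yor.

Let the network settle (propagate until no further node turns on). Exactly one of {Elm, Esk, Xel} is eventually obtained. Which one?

Elm

Mir and Yor are on, so Bry activates (G4).
G2: Mir and Bry on → Cor on.
G1: Cor and Bry on → Pax on.
Pax and Zin are on, so Elm activates (G5).
No rule produces Xel, and it is not given. Esk would need Yor and Xel (G6), but Xel never turns on.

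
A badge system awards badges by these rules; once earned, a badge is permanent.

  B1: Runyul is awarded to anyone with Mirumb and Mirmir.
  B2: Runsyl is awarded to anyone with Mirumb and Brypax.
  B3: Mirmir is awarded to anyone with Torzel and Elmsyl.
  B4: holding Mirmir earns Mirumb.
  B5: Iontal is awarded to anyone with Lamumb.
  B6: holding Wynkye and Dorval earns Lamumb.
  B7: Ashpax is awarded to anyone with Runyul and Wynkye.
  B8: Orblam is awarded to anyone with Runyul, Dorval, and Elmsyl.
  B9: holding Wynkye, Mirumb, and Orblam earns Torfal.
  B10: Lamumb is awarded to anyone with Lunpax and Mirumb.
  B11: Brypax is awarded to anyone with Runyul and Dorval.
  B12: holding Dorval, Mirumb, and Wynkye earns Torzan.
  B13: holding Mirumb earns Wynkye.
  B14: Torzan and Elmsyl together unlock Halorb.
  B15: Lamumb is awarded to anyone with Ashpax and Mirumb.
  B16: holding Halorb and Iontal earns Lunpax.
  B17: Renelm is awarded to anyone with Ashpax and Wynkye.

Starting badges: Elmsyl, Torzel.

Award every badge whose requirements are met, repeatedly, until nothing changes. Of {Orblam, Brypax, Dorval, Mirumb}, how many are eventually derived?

With Torzel and Elmsyl, Mirmir is earned (B3).
With Mirmir, Mirumb is earned (B4).
Orblam would need Runyul, Dorval, and Elmsyl (B8), but Dorval is never earned.
Brypax would need Runyul and Dorval (B11), but Dorval is never earned.
No rule produces Dorval, and it is not given.
Mirumb: reached.
Reached: Mirumb — 1 of the 4.

1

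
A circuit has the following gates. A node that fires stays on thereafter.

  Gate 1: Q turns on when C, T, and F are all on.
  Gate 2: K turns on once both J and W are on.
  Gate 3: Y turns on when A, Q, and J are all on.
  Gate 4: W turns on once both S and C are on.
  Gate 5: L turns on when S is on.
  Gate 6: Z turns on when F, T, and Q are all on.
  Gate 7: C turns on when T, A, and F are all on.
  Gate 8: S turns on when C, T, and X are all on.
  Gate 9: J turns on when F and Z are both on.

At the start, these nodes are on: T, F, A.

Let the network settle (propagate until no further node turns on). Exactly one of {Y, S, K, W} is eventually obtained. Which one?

Gate 7: T, A, and F on → C on.
Gate 1: C, T, and F on → Q on.
F, T, and Q are on, so Z turns on (Gate 6).
F and Z are on, so J turns on (Gate 9).
A, Q, and J are on, so Y turns on (Gate 3).
W would need S and C (Gate 4), but S never turns on. K would need J and W (Gate 2), but W never turns on. S would need C, T, and X (Gate 8), but X never turns on.

Y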